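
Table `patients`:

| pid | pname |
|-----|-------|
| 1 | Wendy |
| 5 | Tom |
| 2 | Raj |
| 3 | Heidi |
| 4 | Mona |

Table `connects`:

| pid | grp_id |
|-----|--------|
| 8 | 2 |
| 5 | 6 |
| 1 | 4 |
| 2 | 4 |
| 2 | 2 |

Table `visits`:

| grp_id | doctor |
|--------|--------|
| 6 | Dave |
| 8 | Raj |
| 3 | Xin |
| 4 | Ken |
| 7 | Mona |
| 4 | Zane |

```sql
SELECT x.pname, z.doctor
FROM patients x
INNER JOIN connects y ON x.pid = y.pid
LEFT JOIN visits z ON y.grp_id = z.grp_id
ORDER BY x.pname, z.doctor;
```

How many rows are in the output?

Step 1 — x INNER JOIN y on pid → 4 row(s).
Then LEFT JOIN `visits z` on grp_id: each of those 4 rows is kept; rows whose y.grp_id has no match in z get NULL for z's columns.
Result: 6 row(s).

6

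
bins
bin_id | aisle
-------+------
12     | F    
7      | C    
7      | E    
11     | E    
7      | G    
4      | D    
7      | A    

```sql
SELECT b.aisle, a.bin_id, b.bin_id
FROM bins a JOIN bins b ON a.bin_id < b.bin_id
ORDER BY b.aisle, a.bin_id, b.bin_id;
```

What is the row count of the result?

15

INNER JOIN keeps only pairs where the ON condition holds.
Matching on a.bin_id < b.bin_id.
- bin_id=12: no matching b row, dropped.
- bin_id=7: 2 matching b row(s), so 2 row(s) emitted.
- bin_id=7: 2 matching b row(s), so 2 row(s) emitted.
- bin_id=11: 1 matching b row(s), so 1 row(s) emitted.
- bin_id=7: 2 matching b row(s), so 2 row(s) emitted.
- bin_id=4: 6 matching b row(s), so 6 row(s) emitted.
- bin_id=7: 2 matching b row(s), so 2 row(s) emitted.
Total: 15 rows.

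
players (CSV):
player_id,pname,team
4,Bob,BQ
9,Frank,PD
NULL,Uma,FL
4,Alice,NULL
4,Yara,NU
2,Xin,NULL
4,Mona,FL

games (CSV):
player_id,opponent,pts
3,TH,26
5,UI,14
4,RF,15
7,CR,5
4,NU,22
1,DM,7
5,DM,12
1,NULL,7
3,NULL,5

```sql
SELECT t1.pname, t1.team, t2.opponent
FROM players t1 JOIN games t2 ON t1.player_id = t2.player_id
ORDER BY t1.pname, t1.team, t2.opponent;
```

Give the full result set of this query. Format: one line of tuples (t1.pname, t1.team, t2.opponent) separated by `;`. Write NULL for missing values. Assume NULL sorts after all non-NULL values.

(Alice, NULL, NU); (Alice, NULL, RF); (Bob, BQ, NU); (Bob, BQ, RF); (Mona, FL, NU); (Mona, FL, RF); (Yara, NU, NU); (Yara, NU, RF)

INNER JOIN keeps only pairs where the ON condition holds.
Matching on t1.player_id = t2.player_id. A NULL in a compared column never satisfies the condition.
- player_id=4: 2 matching t2 row(s), so 2 row(s) emitted.
- player_id=9: no matching t2 row, dropped.
- player_id=NULL: no matching t2 row, dropped.
- player_id=4: 2 matching t2 row(s), so 2 row(s) emitted.
- player_id=4: 2 matching t2 row(s), so 2 row(s) emitted.
- player_id=2: no matching t2 row, dropped.
- player_id=4: 2 matching t2 row(s), so 2 row(s) emitted.
After projecting and ordering:
t1.pname | t1.team | t2.opponent
Alice | NULL | NU
Alice | NULL | RF
Bob | BQ | NU
Bob | BQ | RF
Mona | FL | NU
Mona | FL | RF
Yara | NU | NU
Yara | NU | RF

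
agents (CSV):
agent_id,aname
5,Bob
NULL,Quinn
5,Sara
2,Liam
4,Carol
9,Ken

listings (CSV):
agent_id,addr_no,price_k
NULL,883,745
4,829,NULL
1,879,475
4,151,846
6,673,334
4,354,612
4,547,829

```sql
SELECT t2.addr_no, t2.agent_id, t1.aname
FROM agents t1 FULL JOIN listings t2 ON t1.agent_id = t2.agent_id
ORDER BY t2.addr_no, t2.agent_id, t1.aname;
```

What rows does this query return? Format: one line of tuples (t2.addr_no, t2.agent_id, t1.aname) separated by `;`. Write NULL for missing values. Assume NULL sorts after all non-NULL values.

(151, 4, Carol); (354, 4, Carol); (547, 4, Carol); (673, 6, NULL); (829, 4, Carol); (879, 1, NULL); (883, NULL, NULL); (NULL, NULL, Bob); (NULL, NULL, Ken); (NULL, NULL, Liam); (NULL, NULL, Quinn); (NULL, NULL, Sara)

FULL OUTER JOIN keeps every row from both sides; unmatched rows get NULL for the other side's columns.
Matching on t1.agent_id = t2.agent_id. A NULL in a compared column never satisfies the condition.
Matched pairs: 4; unmatched t1 rows kept: 5; unmatched t2 rows kept: 3.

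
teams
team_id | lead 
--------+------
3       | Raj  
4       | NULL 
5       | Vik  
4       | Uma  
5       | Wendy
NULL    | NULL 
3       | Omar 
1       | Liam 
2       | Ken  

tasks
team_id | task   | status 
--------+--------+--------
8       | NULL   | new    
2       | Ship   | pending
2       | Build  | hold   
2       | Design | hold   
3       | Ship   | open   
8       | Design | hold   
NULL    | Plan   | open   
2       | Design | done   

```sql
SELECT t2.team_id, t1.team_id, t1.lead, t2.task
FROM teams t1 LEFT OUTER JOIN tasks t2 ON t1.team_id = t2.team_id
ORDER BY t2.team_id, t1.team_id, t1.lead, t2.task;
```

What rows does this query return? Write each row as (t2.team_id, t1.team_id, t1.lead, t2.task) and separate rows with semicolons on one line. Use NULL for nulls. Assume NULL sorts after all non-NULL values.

LEFT JOIN keeps every row from `teams`; unmatched rows get NULL for `tasks`'s columns.
Matching on t1.team_id = t2.team_id. A NULL in a compared column never satisfies the condition.
- t1[0] team_id=3 → 1 match(es) in t2 → 1 row(s).
- t1[1] team_id=4 → no match; kept with NULLs on the t2 side.
- t1[2] team_id=5 → no match; kept with NULLs on the t2 side.
- t1[3] team_id=4 → no match; kept with NULLs on the t2 side.
- t1[4] team_id=5 → no match; kept with NULLs on the t2 side.
- t1[5] team_id=NULL → no match; kept with NULLs on the t2 side.
- t1[6] team_id=3 → 1 match(es) in t2 → 1 row(s).
- t1[7] team_id=1 → no match; kept with NULLs on the t2 side.
- t1[8] team_id=2 → 4 match(es) in t2 → 4 row(s).

(2, 2, Ken, Build); (2, 2, Ken, Design); (2, 2, Ken, Design); (2, 2, Ken, Ship); (3, 3, Omar, Ship); (3, 3, Raj, Ship); (NULL, 1, Liam, NULL); (NULL, 4, Uma, NULL); (NULL, 4, NULL, NULL); (NULL, 5, Vik, NULL); (NULL, 5, Wendy, NULL); (NULL, NULL, NULL, NULL)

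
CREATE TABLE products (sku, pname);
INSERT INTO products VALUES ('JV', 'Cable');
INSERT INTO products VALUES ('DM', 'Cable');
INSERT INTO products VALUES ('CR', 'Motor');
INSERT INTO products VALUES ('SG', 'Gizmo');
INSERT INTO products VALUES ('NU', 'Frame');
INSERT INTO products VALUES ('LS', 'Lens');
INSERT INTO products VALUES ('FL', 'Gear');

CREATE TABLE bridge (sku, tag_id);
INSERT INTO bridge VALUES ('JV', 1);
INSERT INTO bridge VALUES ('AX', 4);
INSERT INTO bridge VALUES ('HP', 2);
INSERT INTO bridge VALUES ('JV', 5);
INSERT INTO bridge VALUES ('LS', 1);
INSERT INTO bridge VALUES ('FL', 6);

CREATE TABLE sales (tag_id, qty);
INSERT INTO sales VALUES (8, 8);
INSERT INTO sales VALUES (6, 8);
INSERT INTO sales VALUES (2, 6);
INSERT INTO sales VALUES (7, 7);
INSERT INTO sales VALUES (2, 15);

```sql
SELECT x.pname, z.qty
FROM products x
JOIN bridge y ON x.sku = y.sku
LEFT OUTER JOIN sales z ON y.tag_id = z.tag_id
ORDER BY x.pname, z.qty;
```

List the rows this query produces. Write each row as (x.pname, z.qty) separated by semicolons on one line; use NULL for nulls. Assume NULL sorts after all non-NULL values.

(Cable, NULL); (Cable, NULL); (Gear, 8); (Lens, NULL)

Evaluate left to right. First `products x INNER JOIN bridge y` on sku: 4 row(s).
Then LEFT JOIN `sales z` on tag_id: each of those 4 rows is kept; rows whose y.tag_id has no match in z get NULL for z's columns.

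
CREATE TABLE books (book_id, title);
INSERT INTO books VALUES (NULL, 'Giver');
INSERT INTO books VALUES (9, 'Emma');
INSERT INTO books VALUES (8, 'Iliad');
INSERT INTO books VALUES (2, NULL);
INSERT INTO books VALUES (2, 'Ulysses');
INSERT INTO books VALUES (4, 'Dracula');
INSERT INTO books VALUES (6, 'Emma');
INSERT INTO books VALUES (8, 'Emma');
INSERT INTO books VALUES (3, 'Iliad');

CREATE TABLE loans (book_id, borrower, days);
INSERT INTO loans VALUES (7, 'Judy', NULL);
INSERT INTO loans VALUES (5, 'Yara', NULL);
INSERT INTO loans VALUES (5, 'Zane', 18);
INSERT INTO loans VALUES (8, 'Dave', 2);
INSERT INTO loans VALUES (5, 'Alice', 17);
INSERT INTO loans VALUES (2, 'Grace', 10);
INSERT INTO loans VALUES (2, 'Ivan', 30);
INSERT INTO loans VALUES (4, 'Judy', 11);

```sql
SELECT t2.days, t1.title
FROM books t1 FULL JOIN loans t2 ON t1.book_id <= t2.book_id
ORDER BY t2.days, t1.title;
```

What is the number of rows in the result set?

34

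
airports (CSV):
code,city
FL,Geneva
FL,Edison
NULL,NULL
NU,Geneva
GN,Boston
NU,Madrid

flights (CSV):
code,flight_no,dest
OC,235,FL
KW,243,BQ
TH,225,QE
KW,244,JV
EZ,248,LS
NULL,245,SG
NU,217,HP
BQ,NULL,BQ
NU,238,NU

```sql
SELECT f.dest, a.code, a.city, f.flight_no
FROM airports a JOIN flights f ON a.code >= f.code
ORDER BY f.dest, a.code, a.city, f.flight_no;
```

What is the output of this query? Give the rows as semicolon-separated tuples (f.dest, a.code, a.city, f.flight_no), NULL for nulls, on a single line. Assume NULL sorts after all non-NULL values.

INNER JOIN keeps only pairs where the ON condition holds.
Matching on a.code >= f.code. A NULL in a compared column never satisfies the condition.
- code=FL: 2 matching f row(s), so 2 row(s) emitted.
- code=FL: 2 matching f row(s), so 2 row(s) emitted.
- code=NULL: no matching f row, dropped.
- code=NU: 6 matching f row(s), so 6 row(s) emitted.
- code=GN: 2 matching f row(s), so 2 row(s) emitted.
- code=NU: 6 matching f row(s), so 6 row(s) emitted.

(BQ, FL, Edison, NULL); (BQ, FL, Geneva, NULL); (BQ, GN, Boston, NULL); (BQ, NU, Geneva, 243); (BQ, NU, Geneva, NULL); (BQ, NU, Madrid, 243); (BQ, NU, Madrid, NULL); (HP, NU, Geneva, 217); (HP, NU, Madrid, 217); (JV, NU, Geneva, 244); (JV, NU, Madrid, 244); (LS, FL, Edison, 248); (LS, FL, Geneva, 248); (LS, GN, Boston, 248); (LS, NU, Geneva, 248); (LS, NU, Madrid, 248); (NU, NU, Geneva, 238); (NU, NU, Madrid, 238)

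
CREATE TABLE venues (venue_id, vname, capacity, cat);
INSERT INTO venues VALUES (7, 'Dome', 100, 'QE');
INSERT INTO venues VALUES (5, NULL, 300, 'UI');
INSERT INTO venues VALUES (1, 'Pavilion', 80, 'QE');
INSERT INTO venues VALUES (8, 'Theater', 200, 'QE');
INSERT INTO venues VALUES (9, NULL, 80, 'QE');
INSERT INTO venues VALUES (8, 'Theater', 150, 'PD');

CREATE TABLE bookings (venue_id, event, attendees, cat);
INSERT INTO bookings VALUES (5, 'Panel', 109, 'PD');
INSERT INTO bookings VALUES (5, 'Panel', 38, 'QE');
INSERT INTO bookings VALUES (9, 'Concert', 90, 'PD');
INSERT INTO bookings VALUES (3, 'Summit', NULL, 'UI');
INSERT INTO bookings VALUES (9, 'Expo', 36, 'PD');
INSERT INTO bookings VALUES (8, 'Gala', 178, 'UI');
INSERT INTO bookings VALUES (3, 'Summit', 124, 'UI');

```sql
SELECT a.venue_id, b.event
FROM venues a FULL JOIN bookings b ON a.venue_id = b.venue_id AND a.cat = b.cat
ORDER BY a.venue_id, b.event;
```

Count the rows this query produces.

FULL OUTER JOIN keeps every row from both sides; unmatched rows get NULL for the other side's columns.
Matching on a.venue_id = b.venue_id AND a.cat = b.cat.
- a[0] venue_id=7, cat=QE → no match; kept with NULLs on the b side.
- a[1] venue_id=5, cat=UI → no match; kept with NULLs on the b side.
- a[2] venue_id=1, cat=QE → no match; kept with NULLs on the b side.
- a[3] venue_id=8, cat=QE → no match; kept with NULLs on the b side.
- a[4] venue_id=9, cat=QE → no match; kept with NULLs on the b side.
- a[5] venue_id=8, cat=PD → no match; kept with NULLs on the b side.
- 7 b row(s) had no a match → kept, a columns NULL.
Total: 0 matched + 13 padded = 13 rows.

13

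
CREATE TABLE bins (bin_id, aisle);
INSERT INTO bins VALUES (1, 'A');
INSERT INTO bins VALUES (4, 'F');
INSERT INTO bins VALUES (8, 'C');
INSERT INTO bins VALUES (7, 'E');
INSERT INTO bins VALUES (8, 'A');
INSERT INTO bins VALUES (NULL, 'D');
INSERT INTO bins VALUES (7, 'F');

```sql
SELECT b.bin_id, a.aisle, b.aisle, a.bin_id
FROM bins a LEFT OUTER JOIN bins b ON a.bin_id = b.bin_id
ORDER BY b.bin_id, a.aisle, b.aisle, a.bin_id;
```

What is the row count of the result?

11

LEFT JOIN keeps every row from `bins a`; unmatched rows get NULL for `bins b`'s columns.
Matching on a.bin_id = b.bin_id. A NULL in a compared column never satisfies the condition.
- a[0] bin_id=1 → 1 match(es) in b → 1 row(s).
- a[1] bin_id=4 → 1 match(es) in b → 1 row(s).
- a[2] bin_id=8 → 2 match(es) in b → 2 row(s).
- a[3] bin_id=7 → 2 match(es) in b → 2 row(s).
- a[4] bin_id=8 → 2 match(es) in b → 2 row(s).
- a[5] bin_id=NULL → no match; kept with NULLs on the b side.
- a[6] bin_id=7 → 2 match(es) in b → 2 row(s).
Total: 10 matched + 1 padded = 11 rows.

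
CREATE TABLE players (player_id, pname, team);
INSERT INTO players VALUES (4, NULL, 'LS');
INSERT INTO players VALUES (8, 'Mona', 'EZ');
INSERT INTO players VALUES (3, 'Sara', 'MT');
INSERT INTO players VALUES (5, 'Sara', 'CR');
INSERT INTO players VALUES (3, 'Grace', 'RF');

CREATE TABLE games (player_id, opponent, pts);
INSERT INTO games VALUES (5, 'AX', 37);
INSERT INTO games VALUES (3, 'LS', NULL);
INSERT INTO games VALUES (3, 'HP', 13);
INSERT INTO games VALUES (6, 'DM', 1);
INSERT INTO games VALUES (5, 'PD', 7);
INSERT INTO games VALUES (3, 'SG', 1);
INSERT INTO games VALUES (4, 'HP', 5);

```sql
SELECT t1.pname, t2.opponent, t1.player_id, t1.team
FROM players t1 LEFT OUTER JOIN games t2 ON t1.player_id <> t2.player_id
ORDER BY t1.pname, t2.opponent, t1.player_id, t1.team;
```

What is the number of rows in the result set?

26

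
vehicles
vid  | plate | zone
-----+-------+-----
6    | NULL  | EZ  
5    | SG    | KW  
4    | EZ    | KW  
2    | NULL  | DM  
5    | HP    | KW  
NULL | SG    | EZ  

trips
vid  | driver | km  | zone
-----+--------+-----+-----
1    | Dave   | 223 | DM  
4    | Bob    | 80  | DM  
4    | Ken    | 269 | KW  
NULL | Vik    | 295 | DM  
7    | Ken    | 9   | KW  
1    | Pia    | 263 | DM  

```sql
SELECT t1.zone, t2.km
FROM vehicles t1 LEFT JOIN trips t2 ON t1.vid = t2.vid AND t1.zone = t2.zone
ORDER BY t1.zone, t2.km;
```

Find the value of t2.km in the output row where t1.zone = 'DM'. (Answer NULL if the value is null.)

NULL

LEFT JOIN keeps every row from `vehicles`; unmatched rows get NULL for `trips`'s columns.
Matching on t1.vid = t2.vid AND t1.zone = t2.zone. A NULL in a compared column never satisfies the condition.
Matched pairs: 1; unmatched t1 rows kept: 5.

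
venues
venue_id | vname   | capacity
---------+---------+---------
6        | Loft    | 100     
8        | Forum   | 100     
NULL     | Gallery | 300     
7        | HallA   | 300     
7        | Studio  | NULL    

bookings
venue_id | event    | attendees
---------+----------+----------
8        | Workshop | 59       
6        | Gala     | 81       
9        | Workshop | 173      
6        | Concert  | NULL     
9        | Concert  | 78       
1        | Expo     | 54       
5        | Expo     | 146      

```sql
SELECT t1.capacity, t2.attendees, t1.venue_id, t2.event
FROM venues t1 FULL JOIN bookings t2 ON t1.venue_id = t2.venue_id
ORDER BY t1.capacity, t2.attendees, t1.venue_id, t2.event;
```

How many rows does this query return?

10

FULL OUTER JOIN keeps every row from both sides; unmatched rows get NULL for the other side's columns.
Matching on t1.venue_id = t2.venue_id. A NULL in a compared column never satisfies the condition.
- t1 (venue_id=6) pairs with 2 row(s) of t2.
- t1 (venue_id=8) pairs with 1 row(s) of t2.
- t1 (venue_id=NULL) has no partner → padded with NULL.
- t1 (venue_id=7) has no partner → padded with NULL.
- t1 (venue_id=7) has no partner → padded with NULL.
- plus 4 unmatched t2 row(s), each kept with NULL t1 columns.
Total: 3 matched + 7 padded = 10 rows.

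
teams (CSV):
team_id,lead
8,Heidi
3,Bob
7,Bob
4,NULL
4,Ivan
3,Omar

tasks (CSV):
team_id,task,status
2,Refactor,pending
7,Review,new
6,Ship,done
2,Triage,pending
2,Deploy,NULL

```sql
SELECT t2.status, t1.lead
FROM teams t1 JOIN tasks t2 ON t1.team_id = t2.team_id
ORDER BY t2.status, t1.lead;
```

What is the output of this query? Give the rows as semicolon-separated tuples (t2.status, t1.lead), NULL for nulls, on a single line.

(new, Bob)

INNER JOIN keeps only pairs where the ON condition holds.
Matching on t1.team_id = t2.team_id.
- t1 row (team_id=8): no match → dropped.
- t1 row (team_id=3): no match → dropped.
- t1 row (team_id=7): matches 1 t2 row(s) → 1 output row(s).
- t1 row (team_id=4): no match → dropped.
- t1 row (team_id=4): no match → dropped.
- t1 row (team_id=3): no match → dropped.
After projecting and ordering:
t2.status | t1.lead
new | Bob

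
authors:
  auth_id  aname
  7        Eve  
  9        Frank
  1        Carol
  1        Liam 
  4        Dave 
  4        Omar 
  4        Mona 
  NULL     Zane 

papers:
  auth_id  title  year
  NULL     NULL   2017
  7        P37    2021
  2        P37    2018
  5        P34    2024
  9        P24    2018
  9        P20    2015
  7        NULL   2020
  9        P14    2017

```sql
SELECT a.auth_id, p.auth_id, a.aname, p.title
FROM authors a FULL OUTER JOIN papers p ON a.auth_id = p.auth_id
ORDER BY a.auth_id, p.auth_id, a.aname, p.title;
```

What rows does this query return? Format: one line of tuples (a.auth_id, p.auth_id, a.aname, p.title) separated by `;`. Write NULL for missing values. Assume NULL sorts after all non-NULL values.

FULL OUTER JOIN keeps every row from both sides; unmatched rows get NULL for the other side's columns.
Matching on a.auth_id = p.auth_id. A NULL in a compared column never satisfies the condition.
Matched pairs: 5; unmatched a rows kept: 6; unmatched p rows kept: 3.

(1, NULL, Carol, NULL); (1, NULL, Liam, NULL); (4, NULL, Dave, NULL); (4, NULL, Mona, NULL); (4, NULL, Omar, NULL); (7, 7, Eve, P37); (7, 7, Eve, NULL); (9, 9, Frank, P14); (9, 9, Frank, P20); (9, 9, Frank, P24); (NULL, 2, NULL, P37); (NULL, 5, NULL, P34); (NULL, NULL, Zane, NULL); (NULL, NULL, NULL, NULL)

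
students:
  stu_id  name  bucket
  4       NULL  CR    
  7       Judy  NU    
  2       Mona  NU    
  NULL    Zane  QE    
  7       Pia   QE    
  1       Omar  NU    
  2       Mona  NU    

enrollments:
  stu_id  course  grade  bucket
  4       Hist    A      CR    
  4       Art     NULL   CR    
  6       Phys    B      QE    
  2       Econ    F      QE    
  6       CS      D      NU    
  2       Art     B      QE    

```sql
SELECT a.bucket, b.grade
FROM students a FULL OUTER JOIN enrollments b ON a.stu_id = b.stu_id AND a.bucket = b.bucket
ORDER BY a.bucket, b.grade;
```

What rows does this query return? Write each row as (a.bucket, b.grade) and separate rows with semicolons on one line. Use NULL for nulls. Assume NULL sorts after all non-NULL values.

(CR, A); (CR, NULL); (NU, NULL); (NU, NULL); (NU, NULL); (NU, NULL); (QE, NULL); (QE, NULL); (NULL, B); (NULL, B); (NULL, D); (NULL, F)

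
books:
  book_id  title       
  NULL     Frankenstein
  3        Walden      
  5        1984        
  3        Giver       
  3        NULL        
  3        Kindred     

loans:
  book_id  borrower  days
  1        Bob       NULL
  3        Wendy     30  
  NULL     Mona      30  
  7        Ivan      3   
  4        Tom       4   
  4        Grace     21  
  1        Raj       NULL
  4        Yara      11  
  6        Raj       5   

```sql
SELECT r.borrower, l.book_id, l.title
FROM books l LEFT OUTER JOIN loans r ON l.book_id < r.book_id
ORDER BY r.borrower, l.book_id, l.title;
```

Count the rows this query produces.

LEFT JOIN keeps every row from `books`; unmatched rows get NULL for `loans`'s columns.
Matching on l.book_id < r.book_id. A NULL in a compared column never satisfies the condition.
Matched pairs: 22; unmatched l rows kept: 1.
Total: 22 matched + 1 padded = 23 rows.

23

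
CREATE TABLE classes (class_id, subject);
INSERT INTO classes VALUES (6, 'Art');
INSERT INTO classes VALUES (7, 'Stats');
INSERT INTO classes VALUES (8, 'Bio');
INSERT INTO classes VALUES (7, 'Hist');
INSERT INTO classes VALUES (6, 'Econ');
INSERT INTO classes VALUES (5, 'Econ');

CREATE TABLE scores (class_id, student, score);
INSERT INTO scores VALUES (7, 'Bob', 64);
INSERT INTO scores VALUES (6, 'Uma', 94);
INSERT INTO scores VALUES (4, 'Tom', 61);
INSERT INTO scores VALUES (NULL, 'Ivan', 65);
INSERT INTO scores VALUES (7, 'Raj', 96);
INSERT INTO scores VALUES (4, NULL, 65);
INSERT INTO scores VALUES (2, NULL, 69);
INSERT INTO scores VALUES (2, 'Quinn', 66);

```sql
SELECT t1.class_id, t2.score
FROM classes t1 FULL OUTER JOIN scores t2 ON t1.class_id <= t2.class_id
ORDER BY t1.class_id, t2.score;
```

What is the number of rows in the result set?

FULL OUTER JOIN keeps every row from both sides; unmatched rows get NULL for the other side's columns.
Matching on t1.class_id <= t2.class_id. A NULL in a compared column never satisfies the condition.
- t1[0] class_id=6 → 3 match(es) in t2 → 3 row(s).
- t1[1] class_id=7 → 2 match(es) in t2 → 2 row(s).
- t1[2] class_id=8 → no match; kept with NULLs on the t2 side.
- t1[3] class_id=7 → 2 match(es) in t2 → 2 row(s).
- t1[4] class_id=6 → 3 match(es) in t2 → 3 row(s).
- t1[5] class_id=5 → 3 match(es) in t2 → 3 row(s).
- 5 row(s) from t2 found no t1 partner → padded with NULL.
Total: 13 matched + 6 padded = 19 rows.

19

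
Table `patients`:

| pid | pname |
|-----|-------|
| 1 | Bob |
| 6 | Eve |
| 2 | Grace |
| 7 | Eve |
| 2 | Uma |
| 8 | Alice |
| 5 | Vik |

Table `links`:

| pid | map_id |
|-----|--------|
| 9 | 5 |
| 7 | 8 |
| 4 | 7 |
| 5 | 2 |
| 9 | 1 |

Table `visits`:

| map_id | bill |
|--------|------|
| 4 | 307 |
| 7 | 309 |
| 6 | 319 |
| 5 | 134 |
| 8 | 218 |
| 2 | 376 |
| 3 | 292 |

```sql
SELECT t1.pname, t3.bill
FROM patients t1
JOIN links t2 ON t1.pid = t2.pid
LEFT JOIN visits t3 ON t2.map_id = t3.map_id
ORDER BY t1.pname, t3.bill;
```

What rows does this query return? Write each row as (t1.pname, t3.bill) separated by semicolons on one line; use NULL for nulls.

Evaluate left to right. First `patients t1 INNER JOIN links t2` on pid: 2 row(s).
Then LEFT JOIN `visits t3` on map_id: each of those 2 rows is kept; rows whose t2.map_id has no match in t3 get NULL for t3's columns.

(Eve, 218); (Vik, 376)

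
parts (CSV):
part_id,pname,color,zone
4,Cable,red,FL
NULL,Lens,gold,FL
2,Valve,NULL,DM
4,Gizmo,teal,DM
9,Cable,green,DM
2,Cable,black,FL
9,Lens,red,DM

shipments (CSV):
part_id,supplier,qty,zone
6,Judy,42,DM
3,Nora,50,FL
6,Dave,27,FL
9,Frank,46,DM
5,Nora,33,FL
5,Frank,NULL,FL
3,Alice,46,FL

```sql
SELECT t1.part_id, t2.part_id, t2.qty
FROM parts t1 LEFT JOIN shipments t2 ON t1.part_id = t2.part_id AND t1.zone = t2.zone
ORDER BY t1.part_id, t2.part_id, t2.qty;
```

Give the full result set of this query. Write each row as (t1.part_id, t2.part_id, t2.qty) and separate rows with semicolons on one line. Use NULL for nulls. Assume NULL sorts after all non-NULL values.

(2, NULL, NULL); (2, NULL, NULL); (4, NULL, NULL); (4, NULL, NULL); (9, 9, 46); (9, 9, 46); (NULL, NULL, NULL)

LEFT JOIN keeps every row from `parts`; unmatched rows get NULL for `shipments`'s columns.
Matching on t1.part_id = t2.part_id AND t1.zone = t2.zone. A NULL in a compared column never satisfies the condition.
- t1 row (part_id=4, zone=FL): no match → kept, t2 columns NULL.
- t1 row (part_id=NULL, zone=FL): no match → kept, t2 columns NULL.
- t1 row (part_id=2, zone=DM): no match → kept, t2 columns NULL.
- t1 row (part_id=4, zone=DM): no match → kept, t2 columns NULL.
- t1 row (part_id=9, zone=DM): matches 1 t2 row(s) → 1 output row(s).
- t1 row (part_id=2, zone=FL): no match → kept, t2 columns NULL.
- t1 row (part_id=9, zone=DM): matches 1 t2 row(s) → 1 output row(s).
After projecting and ordering:
t1.part_id | t2.part_id | t2.qty
2 | NULL | NULL
2 | NULL | NULL
4 | NULL | NULL
4 | NULL | NULL
9 | 9 | 46
9 | 9 | 46
NULL | NULL | NULL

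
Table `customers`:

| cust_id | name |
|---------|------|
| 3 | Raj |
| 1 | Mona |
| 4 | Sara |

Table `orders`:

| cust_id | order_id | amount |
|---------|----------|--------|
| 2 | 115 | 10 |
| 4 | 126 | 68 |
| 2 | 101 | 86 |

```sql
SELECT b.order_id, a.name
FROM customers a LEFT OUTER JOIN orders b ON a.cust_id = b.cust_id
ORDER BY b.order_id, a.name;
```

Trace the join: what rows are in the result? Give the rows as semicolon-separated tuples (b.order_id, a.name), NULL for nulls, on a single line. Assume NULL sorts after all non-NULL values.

(126, Sara); (NULL, Mona); (NULL, Raj)

LEFT JOIN keeps every row from `customers`; unmatched rows get NULL for `orders`'s columns.
Matching on a.cust_id = b.cust_id.
Matched pairs: 1; unmatched a rows kept: 2.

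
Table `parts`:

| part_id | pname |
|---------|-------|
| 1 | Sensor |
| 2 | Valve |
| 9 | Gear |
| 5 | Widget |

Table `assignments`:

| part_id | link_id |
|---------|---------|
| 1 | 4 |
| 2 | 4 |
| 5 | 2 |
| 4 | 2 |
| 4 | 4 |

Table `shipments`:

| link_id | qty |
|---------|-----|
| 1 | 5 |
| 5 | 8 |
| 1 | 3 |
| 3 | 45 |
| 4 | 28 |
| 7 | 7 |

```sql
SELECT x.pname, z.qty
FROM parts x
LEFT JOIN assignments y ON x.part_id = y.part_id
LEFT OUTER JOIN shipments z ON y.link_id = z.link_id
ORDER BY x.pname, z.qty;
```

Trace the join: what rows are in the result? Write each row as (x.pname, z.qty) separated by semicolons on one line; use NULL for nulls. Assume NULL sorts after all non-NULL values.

Joins associate left-to-right: parts LEFT JOIN assignments on part_id gives 4 intermediate row(s).
Then LEFT JOIN `shipments z` on link_id: each of those 4 rows is kept; rows whose y.link_id has no match in z get NULL for z's columns.

(Gear, NULL); (Sensor, 28); (Valve, 28); (Widget, NULL)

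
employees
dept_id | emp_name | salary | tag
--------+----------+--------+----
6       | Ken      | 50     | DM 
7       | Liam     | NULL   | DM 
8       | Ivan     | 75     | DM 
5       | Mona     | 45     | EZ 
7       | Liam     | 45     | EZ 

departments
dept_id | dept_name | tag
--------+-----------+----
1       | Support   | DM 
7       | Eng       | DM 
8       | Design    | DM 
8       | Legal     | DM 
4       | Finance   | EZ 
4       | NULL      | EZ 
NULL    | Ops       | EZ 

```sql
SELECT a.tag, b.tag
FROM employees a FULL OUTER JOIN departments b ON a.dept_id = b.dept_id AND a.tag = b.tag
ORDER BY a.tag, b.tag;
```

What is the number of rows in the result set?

FULL OUTER JOIN keeps every row from both sides; unmatched rows get NULL for the other side's columns.
Matching on a.dept_id = b.dept_id AND a.tag = b.tag. A NULL in a compared column never satisfies the condition.
- dept_id=6, tag=DM: no b row matches, row kept with b columns NULL.
- dept_id=7, tag=DM: 1 matching b row(s), so 1 row(s) emitted.
- dept_id=8, tag=DM: 2 matching b row(s), so 2 row(s) emitted.
- dept_id=5, tag=EZ: no b row matches, row kept with b columns NULL.
- dept_id=7, tag=EZ: no b row matches, row kept with b columns NULL.
- 4 row(s) from b found no a partner → padded with NULL.
Total: 3 matched + 7 padded = 10 rows.

10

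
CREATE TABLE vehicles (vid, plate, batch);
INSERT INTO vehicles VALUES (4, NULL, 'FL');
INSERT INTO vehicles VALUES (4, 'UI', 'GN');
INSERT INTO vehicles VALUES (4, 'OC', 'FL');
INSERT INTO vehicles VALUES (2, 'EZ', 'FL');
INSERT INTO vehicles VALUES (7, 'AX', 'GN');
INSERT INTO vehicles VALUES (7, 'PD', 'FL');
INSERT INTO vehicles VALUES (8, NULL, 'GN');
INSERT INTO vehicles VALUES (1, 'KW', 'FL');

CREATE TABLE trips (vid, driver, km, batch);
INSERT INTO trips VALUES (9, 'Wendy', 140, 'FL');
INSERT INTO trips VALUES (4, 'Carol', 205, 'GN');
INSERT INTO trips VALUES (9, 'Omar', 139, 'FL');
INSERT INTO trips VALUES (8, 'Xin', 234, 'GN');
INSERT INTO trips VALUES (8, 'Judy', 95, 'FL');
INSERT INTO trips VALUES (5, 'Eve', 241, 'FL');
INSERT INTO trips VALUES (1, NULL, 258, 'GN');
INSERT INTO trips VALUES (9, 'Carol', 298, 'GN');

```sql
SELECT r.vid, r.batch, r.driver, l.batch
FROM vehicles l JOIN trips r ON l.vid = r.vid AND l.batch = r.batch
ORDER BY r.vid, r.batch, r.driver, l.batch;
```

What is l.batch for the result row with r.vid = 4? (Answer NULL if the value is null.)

INNER JOIN keeps only pairs where the ON condition holds.
Matching on l.vid = r.vid AND l.batch = r.batch.
Matched pairs: 2.

GN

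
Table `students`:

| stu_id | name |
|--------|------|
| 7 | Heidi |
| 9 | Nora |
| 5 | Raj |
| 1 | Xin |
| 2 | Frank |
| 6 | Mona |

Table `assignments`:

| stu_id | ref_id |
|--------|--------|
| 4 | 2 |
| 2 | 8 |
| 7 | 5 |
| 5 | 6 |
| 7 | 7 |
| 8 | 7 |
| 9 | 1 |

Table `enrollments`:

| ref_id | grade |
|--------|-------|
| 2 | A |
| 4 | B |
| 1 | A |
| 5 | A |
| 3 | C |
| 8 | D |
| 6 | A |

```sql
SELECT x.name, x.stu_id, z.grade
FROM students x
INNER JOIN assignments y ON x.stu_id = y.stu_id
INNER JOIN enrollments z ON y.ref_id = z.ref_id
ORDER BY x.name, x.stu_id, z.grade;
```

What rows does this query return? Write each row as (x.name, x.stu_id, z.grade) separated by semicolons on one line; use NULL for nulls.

(Frank, 2, D); (Heidi, 7, A); (Nora, 9, A); (Raj, 5, A)

Step 1 — x INNER JOIN y on stu_id → 5 row(s).
Then INNER JOIN `enrollments z` on ref_id: keep only rows whose y.ref_id appears in z.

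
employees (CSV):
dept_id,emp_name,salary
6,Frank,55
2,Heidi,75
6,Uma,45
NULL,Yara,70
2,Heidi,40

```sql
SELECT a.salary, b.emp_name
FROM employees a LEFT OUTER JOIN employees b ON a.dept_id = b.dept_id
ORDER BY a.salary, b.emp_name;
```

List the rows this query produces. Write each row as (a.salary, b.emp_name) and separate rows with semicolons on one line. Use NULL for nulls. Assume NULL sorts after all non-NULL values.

(40, Heidi); (40, Heidi); (45, Frank); (45, Uma); (55, Frank); (55, Uma); (70, NULL); (75, Heidi); (75, Heidi)

LEFT JOIN keeps every row from `employees a`; unmatched rows get NULL for `employees b`'s columns.
Matching on a.dept_id = b.dept_id. A NULL in a compared column never satisfies the condition.
Matched pairs: 8; unmatched a rows kept: 1.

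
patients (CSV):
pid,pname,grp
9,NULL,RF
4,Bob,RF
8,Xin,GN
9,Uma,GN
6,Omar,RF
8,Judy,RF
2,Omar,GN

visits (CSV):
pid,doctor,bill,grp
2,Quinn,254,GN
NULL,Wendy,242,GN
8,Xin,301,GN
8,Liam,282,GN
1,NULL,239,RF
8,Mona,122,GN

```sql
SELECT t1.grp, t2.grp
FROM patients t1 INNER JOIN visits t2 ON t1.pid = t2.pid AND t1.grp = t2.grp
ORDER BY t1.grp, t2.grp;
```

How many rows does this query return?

4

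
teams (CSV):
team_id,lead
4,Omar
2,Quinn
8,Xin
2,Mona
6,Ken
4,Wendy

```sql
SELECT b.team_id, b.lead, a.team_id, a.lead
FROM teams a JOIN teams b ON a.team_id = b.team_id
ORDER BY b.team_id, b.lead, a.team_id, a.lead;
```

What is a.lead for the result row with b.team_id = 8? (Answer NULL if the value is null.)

Xin

INNER JOIN keeps only pairs where the ON condition holds.
Matching on a.team_id = b.team_id.
- a row (team_id=4): matches 2 b row(s) → 2 output row(s).
- a row (team_id=2): matches 2 b row(s) → 2 output row(s).
- a row (team_id=8): matches 1 b row(s) → 1 output row(s).
- a row (team_id=2): matches 2 b row(s) → 2 output row(s).
- a row (team_id=6): matches 1 b row(s) → 1 output row(s).
- a row (team_id=4): matches 2 b row(s) → 2 output row(s).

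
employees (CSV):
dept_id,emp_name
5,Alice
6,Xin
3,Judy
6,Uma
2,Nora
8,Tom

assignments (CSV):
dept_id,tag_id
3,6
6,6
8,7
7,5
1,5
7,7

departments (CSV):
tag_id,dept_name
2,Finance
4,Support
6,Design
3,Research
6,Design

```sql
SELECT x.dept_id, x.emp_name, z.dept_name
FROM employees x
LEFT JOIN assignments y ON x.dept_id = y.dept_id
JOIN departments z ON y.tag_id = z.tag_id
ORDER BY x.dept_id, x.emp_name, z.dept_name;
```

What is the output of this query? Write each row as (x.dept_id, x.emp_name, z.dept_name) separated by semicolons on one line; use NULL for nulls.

(3, Judy, Design); (3, Judy, Design); (6, Uma, Design); (6, Uma, Design); (6, Xin, Design); (6, Xin, Design)

Joins associate left-to-right: employees LEFT JOIN assignments on dept_id gives 6 intermediate row(s).
Then INNER JOIN `departments z` on tag_id: keep only rows whose y.tag_id appears in z.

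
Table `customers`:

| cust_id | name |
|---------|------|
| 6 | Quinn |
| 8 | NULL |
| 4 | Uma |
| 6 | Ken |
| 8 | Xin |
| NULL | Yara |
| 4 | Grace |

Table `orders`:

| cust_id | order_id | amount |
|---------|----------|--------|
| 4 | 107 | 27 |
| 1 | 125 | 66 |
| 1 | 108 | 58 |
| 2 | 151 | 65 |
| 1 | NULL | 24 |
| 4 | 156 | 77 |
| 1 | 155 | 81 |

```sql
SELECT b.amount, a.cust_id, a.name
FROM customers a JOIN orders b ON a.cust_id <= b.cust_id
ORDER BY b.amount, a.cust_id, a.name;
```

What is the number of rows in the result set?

INNER JOIN keeps only pairs where the ON condition holds.
Matching on a.cust_id <= b.cust_id. A NULL in a compared column never satisfies the condition.
Matched pairs: 4.
Total: 4 rows.

4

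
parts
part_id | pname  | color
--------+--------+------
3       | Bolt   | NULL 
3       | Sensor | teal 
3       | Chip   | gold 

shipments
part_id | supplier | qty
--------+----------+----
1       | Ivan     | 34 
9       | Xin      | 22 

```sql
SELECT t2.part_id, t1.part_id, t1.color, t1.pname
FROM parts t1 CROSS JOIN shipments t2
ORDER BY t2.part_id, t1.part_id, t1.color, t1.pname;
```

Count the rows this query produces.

6

CROSS JOIN pairs every row of `parts` with every row of `shipments`: 3 × 2 = 6 rows.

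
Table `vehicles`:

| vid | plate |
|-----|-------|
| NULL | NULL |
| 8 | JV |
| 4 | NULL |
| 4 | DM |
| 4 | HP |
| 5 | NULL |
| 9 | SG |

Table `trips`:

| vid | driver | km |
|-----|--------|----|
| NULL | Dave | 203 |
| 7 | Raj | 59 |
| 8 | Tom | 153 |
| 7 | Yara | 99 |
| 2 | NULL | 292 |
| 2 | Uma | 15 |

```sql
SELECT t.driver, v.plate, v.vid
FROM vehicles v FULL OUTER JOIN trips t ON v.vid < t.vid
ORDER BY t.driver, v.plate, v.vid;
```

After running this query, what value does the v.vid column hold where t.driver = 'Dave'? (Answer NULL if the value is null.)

NULL

FULL OUTER JOIN keeps every row from both sides; unmatched rows get NULL for the other side's columns.
Matching on v.vid < t.vid. A NULL in a compared column never satisfies the condition.
- v[0] vid=NULL → no match; kept with NULLs on the t side.
- v[1] vid=8 → no match; kept with NULLs on the t side.
- v[2] vid=4 → 3 match(es) in t → 3 row(s).
- v[3] vid=4 → 3 match(es) in t → 3 row(s).
- v[4] vid=4 → 3 match(es) in t → 3 row(s).
- v[5] vid=5 → 3 match(es) in t → 3 row(s).
- v[6] vid=9 → no match; kept with NULLs on the t side.
- 3 t row(s) had no v match → kept, v columns NULL.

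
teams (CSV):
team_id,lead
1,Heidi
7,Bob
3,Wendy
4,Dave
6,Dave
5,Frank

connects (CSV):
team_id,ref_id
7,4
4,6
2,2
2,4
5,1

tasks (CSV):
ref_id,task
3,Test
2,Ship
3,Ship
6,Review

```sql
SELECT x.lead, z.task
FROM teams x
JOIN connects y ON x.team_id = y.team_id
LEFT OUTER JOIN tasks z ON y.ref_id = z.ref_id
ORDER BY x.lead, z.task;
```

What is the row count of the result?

Step 1 — x INNER JOIN y on team_id → 3 row(s).
Then LEFT JOIN `tasks z` on ref_id: each of those 3 rows is kept; rows whose y.ref_id has no match in z get NULL for z's columns.
Result: 3 row(s).

3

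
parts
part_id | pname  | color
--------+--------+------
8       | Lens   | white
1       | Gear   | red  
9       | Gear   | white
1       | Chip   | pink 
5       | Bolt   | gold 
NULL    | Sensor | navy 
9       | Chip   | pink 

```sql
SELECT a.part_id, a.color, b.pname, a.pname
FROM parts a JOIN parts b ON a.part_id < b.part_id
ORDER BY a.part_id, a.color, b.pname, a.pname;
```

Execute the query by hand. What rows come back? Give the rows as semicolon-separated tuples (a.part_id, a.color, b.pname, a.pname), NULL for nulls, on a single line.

INNER JOIN keeps only pairs where the ON condition holds.
Matching on a.part_id < b.part_id. A NULL in a compared column never satisfies the condition.
Matched pairs: 13.

(1, pink, Bolt, Chip); (1, pink, Chip, Chip); (1, pink, Gear, Chip); (1, pink, Lens, Chip); (1, red, Bolt, Gear); (1, red, Chip, Gear); (1, red, Gear, Gear); (1, red, Lens, Gear); (5, gold, Chip, Bolt); (5, gold, Gear, Bolt); (5, gold, Lens, Bolt); (8, white, Chip, Lens); (8, white, Gear, Lens)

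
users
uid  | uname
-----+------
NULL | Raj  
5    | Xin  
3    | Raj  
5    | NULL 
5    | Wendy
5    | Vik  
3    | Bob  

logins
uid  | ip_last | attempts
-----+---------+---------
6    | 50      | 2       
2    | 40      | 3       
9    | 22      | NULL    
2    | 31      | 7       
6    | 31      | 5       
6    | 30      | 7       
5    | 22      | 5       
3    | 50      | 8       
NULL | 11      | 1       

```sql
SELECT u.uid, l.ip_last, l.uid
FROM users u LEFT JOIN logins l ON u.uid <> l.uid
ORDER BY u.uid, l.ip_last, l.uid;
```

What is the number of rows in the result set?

43

LEFT JOIN keeps every row from `users`; unmatched rows get NULL for `logins`'s columns.
Matching on u.uid <> l.uid. A NULL in a compared column never satisfies the condition.
Matched pairs: 42; unmatched u rows kept: 1.
Total: 42 matched + 1 padded = 43 rows.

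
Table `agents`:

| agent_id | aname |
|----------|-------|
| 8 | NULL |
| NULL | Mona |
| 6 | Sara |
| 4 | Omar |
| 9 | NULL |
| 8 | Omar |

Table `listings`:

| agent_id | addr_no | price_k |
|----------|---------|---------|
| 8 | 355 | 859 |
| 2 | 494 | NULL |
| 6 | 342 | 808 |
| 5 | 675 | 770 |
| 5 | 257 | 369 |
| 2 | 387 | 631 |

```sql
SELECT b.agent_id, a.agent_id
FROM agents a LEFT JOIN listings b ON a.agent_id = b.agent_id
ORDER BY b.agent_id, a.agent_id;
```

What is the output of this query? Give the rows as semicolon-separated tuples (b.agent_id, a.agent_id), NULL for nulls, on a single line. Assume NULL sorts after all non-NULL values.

(6, 6); (8, 8); (8, 8); (NULL, 4); (NULL, 9); (NULL, NULL)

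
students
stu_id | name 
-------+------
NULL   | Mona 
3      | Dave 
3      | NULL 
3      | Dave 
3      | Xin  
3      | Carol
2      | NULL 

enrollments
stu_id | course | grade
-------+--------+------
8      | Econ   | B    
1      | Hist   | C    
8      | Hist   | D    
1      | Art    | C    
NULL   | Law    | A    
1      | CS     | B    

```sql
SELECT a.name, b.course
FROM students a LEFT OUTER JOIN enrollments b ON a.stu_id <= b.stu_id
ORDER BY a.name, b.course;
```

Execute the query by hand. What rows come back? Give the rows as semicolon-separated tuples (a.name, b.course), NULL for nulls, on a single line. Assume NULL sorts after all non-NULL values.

LEFT JOIN keeps every row from `students`; unmatched rows get NULL for `enrollments`'s columns.
Matching on a.stu_id <= b.stu_id. A NULL in a compared column never satisfies the condition.
Matched pairs: 12; unmatched a rows kept: 1.

(Carol, Econ); (Carol, Hist); (Dave, Econ); (Dave, Econ); (Dave, Hist); (Dave, Hist); (Mona, NULL); (Xin, Econ); (Xin, Hist); (NULL, Econ); (NULL, Econ); (NULL, Hist); (NULL, Hist)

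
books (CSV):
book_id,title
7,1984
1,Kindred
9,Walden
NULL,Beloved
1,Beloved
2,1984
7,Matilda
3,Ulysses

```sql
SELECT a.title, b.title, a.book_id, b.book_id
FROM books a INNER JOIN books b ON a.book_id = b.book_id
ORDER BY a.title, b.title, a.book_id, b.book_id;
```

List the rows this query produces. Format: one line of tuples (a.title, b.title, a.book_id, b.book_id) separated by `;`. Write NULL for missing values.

INNER JOIN keeps only pairs where the ON condition holds.
Matching on a.book_id = b.book_id. A NULL in a compared column never satisfies the condition.
- book_id=7: 2 matching b row(s), so 2 row(s) emitted.
- book_id=1: 2 matching b row(s), so 2 row(s) emitted.
- book_id=9: 1 matching b row(s), so 1 row(s) emitted.
- book_id=NULL: no matching b row, dropped.
- book_id=1: 2 matching b row(s), so 2 row(s) emitted.
- book_id=2: 1 matching b row(s), so 1 row(s) emitted.
- book_id=7: 2 matching b row(s), so 2 row(s) emitted.
- book_id=3: 1 matching b row(s), so 1 row(s) emitted.

(1984, 1984, 2, 2); (1984, 1984, 7, 7); (1984, Matilda, 7, 7); (Beloved, Beloved, 1, 1); (Beloved, Kindred, 1, 1); (Kindred, Beloved, 1, 1); (Kindred, Kindred, 1, 1); (Matilda, 1984, 7, 7); (Matilda, Matilda, 7, 7); (Ulysses, Ulysses, 3, 3); (Walden, Walden, 9, 9)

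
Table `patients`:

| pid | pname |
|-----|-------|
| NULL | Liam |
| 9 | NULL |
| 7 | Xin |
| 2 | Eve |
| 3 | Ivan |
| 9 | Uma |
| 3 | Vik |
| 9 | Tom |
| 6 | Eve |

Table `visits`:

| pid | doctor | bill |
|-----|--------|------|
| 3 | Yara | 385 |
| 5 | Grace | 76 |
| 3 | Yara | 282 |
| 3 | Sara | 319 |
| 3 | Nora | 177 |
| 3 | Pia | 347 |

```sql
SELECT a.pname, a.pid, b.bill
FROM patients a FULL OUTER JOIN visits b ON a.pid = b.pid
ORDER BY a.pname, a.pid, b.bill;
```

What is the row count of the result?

FULL OUTER JOIN keeps every row from both sides; unmatched rows get NULL for the other side's columns.
Matching on a.pid = b.pid. A NULL in a compared column never satisfies the condition.
Matched pairs: 10; unmatched a rows kept: 7; unmatched b rows kept: 1.
Total: 10 matched + 8 padded = 18 rows.

18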